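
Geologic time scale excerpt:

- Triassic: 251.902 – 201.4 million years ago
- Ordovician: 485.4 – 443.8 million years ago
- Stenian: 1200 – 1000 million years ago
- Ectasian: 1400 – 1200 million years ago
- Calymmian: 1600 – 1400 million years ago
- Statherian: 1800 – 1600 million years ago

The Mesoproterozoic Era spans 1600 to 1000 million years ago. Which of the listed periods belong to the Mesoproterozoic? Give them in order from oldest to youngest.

Periods with both bounds inside 1600–1000 Ma: Calymmian (1600–1400), Ectasian (1400–1200), Stenian (1200–1000).

Calymmian, Ectasian, Stenian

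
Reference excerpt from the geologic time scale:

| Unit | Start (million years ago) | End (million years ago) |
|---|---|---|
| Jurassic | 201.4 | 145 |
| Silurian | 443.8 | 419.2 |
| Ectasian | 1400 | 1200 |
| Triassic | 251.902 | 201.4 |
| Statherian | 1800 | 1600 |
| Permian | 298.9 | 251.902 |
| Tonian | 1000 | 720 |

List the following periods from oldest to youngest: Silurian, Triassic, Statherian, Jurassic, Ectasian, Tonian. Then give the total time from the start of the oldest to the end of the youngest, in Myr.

Statherian → Ectasian → Tonian → Silurian → Triassic → Jurassic; total span 1655 Myr

From the excerpt: Silurian 443.8–419.2; Triassic 251.902–201.4; Statherian 1800–1600; Jurassic 201.4–145; Ectasian 1400–1200; Tonian 1000–720 (Ma).
Larger Ma is earlier, so the oldest is Statherian and the youngest is Jurassic; oldest to youngest: Statherian, Ectasian, Tonian, Silurian, Triassic, Jurassic.
Oldest start 1800 minus youngest end 145 gives 1655 Myr overall.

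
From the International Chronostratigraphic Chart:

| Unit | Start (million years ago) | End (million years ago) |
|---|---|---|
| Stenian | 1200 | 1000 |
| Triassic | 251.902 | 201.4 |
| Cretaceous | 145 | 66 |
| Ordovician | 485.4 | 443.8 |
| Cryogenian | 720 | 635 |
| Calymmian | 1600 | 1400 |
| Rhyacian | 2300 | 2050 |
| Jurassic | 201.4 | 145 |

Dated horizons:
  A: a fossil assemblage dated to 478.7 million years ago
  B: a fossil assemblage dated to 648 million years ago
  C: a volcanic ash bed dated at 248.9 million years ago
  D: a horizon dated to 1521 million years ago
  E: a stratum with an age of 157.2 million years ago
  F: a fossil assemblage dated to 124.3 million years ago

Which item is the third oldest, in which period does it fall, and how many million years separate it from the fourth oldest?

Larger Ma means older, so oldest first: D 1521 > B 648 > A 478.7 > C 248.9 > E 157.2 > F 124.3.
Counting 3 along gives A (478.7 Ma); the excerpt puts that inside the Ordovician, 485.4–443.8 Ma.
Next in line is C (248.9 Ma), and 478.7 − 248.9 = 229.8 Myr.

A, in the Ordovician; 229.8 million years to C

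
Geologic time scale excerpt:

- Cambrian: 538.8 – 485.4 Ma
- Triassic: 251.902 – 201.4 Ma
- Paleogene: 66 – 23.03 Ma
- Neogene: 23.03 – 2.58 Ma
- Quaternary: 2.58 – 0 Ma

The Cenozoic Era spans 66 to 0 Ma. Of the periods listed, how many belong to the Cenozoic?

Periods inside 66–0 Ma: Paleogene, Neogene, Quaternary — 3 in total.

3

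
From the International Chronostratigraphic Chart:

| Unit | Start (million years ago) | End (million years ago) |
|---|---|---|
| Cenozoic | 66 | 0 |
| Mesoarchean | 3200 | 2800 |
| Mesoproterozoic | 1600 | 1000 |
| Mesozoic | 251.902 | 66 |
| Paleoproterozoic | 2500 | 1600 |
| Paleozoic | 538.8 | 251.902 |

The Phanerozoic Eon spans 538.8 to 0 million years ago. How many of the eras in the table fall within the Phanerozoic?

Eras inside 538.8–0 Ma: Paleozoic, Mesozoic, Cenozoic — 3 in total.

3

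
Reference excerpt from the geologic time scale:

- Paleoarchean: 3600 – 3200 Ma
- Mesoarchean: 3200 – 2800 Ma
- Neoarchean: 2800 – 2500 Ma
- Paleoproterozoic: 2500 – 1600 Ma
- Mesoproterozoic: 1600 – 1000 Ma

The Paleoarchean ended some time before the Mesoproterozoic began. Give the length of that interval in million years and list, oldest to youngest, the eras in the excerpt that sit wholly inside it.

1600 million years; Mesoarchean, Neoarchean, Paleoproterozoic

The Paleoarchean closes at 3200 Ma and the Mesoproterozoic opens at 1600 Ma, so the interval is 3200 − 1600 = 1600 Myr.
An era fits inside if it starts at or after 3200 Ma and ends at or before 1600 Ma; oldest first that gives Mesoarchean, Neoarchean, Paleoproterozoic.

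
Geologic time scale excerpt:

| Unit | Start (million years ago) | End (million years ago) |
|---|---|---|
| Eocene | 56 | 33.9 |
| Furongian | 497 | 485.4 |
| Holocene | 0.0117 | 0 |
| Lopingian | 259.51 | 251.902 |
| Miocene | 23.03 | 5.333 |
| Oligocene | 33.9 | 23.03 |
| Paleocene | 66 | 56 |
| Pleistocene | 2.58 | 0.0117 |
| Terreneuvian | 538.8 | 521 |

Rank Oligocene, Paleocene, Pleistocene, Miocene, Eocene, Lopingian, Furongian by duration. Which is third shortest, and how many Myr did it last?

Paleocene, 10 million years

Durations: Oligocene 10.87; Paleocene 10; Pleistocene 2.5683; Miocene 17.697; Eocene 22.1; Lopingian 7.608; Furongian 11.6 Myr.
Sorted shortest-first: Pleistocene (2.5683), Lopingian (7.608), Paleocene (10), Oligocene (10.87), Furongian (11.6), Miocene (17.697), Eocene (22.1).
The third shortest is Paleocene at 10 Myr.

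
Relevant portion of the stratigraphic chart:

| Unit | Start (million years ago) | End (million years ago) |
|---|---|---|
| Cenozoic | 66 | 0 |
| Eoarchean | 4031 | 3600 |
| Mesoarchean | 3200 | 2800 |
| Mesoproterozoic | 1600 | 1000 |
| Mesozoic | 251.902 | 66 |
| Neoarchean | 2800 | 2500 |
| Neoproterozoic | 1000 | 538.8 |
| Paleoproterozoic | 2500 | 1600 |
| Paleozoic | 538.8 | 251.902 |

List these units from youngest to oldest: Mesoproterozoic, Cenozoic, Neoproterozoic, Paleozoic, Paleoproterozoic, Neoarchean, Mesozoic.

The oldest of these is Neoarchean (starts 2800 Ma) and the youngest is Cenozoic (ends 0 Ma).
In between, by decreasing start age: Paleoproterozoic (2500), Mesoproterozoic (1600), Neoproterozoic (1000), Paleozoic (538.8), Mesozoic (251.902).
Listing youngest first means reversing that sequence.

Cenozoic → Mesozoic → Paleozoic → Neoproterozoic → Mesoproterozoic → Paleoproterozoic → Neoarchean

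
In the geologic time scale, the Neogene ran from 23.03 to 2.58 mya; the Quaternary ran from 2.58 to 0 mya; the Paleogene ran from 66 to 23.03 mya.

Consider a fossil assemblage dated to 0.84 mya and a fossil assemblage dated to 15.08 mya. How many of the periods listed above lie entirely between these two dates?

The older date is 15.08 Ma and the younger is 0.84 Ma.
No period both begins after 15.08 Ma and ends before 0.84 Ma, so the count is 0.

0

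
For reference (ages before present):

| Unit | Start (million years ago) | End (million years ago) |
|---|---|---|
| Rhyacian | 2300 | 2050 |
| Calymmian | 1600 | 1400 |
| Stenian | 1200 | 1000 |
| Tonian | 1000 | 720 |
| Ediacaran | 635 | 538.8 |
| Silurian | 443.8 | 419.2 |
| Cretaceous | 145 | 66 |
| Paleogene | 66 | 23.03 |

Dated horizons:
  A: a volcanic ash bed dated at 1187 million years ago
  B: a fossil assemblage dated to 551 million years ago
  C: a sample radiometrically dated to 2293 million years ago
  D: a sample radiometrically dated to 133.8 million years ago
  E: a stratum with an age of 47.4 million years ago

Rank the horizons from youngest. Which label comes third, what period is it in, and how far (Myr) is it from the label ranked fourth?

B, in the Ediacaran; 636 million years to A

Sorted youngest-first by Ma: E (47.4), D (133.8), B (551), A (1187), C (2293).
The third youngest is B at 551 Ma, which lies in 635–538.8 Ma: the Ediacaran.
The fourth youngest is A at 1187 Ma; separation = |551 − 1187| = 636 Myr.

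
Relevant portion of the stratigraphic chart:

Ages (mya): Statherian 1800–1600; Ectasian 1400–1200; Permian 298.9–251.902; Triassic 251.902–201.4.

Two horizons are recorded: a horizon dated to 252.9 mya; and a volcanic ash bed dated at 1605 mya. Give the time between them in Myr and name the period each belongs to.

1352.1 million years apart; the first in the Permian, the second in the Statherian

Elapsed time: 1605 − 252.9 = 1352.1 Myr.
252.9 Ma lies within 298.9–251.902 Ma: Permian.
1605 Ma lies within 1800–1600 Ma: Statherian.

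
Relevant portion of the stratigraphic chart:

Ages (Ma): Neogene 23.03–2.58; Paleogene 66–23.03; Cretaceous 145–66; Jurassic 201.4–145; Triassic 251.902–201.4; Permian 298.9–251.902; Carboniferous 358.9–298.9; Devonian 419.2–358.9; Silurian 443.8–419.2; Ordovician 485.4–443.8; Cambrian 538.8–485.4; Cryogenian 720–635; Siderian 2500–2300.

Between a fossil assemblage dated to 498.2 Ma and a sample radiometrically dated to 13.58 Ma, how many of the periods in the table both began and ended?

9

498.2 Ma sits inside the Cambrian (538.8–485.4) and 13.58 Ma inside the Neogene (23.03–2.58); neither of those is wholly between the two dates.
The listed periods lying completely between them are Ordovician, Silurian, Devonian, Carboniferous, Permian, Triassic, Jurassic, Cretaceous, Paleogene — 9 in all.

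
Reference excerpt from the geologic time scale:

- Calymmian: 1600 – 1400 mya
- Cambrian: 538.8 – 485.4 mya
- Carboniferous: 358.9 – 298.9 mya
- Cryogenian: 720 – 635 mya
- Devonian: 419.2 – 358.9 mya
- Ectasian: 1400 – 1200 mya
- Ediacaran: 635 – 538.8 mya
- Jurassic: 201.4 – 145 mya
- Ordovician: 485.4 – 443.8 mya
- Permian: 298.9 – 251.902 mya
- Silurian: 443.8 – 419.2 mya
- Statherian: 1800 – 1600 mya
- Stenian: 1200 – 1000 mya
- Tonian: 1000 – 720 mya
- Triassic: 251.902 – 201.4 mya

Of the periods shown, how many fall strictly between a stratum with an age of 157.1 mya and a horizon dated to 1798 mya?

13

The older date is 1798 Ma and the younger is 157.1 Ma.
Periods with start < 1798 and end > 157.1 Ma: Calymmian (1600–1400), Ectasian (1400–1200), Stenian (1200–1000), Tonian (1000–720), Cryogenian (720–635), Ediacaran (635–538.8), Cambrian (538.8–485.4), Ordovician (485.4–443.8), Silurian (443.8–419.2), Devonian (419.2–358.9), Carboniferous (358.9–298.9), Permian (298.9–251.902), Triassic (251.902–201.4).
That is 13 complete periods.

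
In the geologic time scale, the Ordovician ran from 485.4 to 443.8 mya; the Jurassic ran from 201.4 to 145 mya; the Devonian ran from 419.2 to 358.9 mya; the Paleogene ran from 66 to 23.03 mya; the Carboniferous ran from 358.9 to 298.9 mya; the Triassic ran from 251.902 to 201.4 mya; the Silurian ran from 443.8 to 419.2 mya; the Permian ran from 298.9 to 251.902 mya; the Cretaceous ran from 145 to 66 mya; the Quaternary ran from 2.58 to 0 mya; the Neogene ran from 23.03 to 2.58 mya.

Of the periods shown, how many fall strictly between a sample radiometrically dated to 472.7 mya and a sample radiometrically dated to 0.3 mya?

The older date is 472.7 Ma and the younger is 0.3 Ma.
Periods with start < 472.7 and end > 0.3 Ma: Silurian (443.8–419.2), Devonian (419.2–358.9), Carboniferous (358.9–298.9), Permian (298.9–251.902), Triassic (251.902–201.4), Jurassic (201.4–145), Cretaceous (145–66), Paleogene (66–23.03), Neogene (23.03–2.58).
That is 9 complete periods.

9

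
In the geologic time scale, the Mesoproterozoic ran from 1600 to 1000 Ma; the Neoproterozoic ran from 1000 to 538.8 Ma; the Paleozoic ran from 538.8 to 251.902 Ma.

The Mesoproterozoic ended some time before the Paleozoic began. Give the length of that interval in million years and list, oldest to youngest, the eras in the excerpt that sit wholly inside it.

End of Mesoproterozoic = 1000 Ma; start of Paleozoic = 538.8 Ma.
Gap = 1000 − 538.8 = 461.2 Myr.
Eras wholly inside 1000–538.8 Ma: Neoproterozoic (1000–538.8).

461.2 million years; Neoproterozoic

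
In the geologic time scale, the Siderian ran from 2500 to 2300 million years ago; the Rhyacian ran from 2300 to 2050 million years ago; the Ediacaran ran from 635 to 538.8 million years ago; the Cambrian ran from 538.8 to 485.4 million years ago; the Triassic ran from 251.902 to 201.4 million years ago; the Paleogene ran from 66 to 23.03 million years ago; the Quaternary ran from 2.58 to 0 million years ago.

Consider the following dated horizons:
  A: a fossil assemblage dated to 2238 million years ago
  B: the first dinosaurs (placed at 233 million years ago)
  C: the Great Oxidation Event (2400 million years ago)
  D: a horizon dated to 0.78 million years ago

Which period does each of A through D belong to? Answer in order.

A — Rhyacian; B — Triassic; C — Siderian; D — Quaternary

Match each age against the start–end ranges in the excerpt: A = 2238 Ma → Rhyacian (2300–2050); B = 233 Ma → Triassic (251.902–201.4); C = 2400 Ma → Siderian (2500–2300); D = 0.78 Ma → Quaternary (2.58–0).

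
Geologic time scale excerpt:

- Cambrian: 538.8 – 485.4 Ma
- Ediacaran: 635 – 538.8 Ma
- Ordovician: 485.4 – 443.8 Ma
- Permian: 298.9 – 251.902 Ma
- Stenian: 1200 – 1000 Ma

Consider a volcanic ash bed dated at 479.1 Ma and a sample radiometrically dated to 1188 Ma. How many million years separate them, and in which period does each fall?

708.9 million years apart; the first in the Ordovician, the second in the Stenian

Elapsed time: 1188 − 479.1 = 708.9 Myr.
479.1 Ma lies within 485.4–443.8 Ma: Ordovician.
1188 Ma lies within 1200–1000 Ma: Stenian.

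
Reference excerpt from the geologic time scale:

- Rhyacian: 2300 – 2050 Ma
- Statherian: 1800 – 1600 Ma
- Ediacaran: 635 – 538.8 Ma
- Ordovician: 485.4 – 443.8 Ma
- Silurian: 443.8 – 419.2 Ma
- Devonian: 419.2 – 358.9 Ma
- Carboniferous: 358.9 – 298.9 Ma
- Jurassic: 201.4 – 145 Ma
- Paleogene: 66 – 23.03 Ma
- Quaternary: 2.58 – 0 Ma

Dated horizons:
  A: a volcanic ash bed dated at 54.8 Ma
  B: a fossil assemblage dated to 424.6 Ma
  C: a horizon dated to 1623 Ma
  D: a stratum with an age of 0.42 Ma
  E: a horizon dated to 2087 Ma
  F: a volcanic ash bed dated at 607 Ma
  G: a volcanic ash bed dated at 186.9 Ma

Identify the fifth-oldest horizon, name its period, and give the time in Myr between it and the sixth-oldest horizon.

Sorted oldest-first by Ma: E (2087), C (1623), F (607), B (424.6), G (186.9), A (54.8), D (0.42).
The fifth oldest is G at 186.9 Ma, which lies in 201.4–145 Ma: the Jurassic.
The sixth oldest is A at 54.8 Ma; separation = |186.9 − 54.8| = 132.1 Myr.

G, in the Jurassic; 132.1 million years to A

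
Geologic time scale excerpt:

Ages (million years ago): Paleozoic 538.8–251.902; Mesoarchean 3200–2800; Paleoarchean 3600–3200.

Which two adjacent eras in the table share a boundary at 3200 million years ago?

Paleoarchean and Mesoarchean

The Paleoarchean ends at 3200 million years ago and the Mesoarchean begins at 3200 million years ago, so they share that boundary.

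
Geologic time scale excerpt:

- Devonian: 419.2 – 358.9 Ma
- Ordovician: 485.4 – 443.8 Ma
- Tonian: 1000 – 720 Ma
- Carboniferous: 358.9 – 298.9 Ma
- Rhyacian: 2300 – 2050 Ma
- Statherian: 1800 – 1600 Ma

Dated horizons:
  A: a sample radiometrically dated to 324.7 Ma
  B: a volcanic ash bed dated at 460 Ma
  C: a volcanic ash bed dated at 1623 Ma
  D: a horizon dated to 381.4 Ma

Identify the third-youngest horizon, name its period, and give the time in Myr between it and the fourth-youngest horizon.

B, in the Ordovician; 1163 million years to C

Smaller Ma means younger, so youngest first: A 324.7 < D 381.4 < B 460 < C 1623.
Counting 3 along gives B (460 Ma); the excerpt puts that inside the Ordovician, 485.4–443.8 Ma.
Next in line is C (1623 Ma), and 1623 − 460 = 1163 Myr.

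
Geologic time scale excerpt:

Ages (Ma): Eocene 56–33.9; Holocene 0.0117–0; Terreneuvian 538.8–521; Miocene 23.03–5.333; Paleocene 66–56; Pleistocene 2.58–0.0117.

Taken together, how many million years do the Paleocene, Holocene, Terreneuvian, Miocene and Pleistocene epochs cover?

48.077 million years

Each duration: Paleocene = 10; Holocene = 0.0117; Terreneuvian = 17.8; Miocene = 17.697; Pleistocene = 2.5683.
Sum: 10 + 0.0117 + 17.8 + 17.697 + 2.5683 = 48.077 Myr.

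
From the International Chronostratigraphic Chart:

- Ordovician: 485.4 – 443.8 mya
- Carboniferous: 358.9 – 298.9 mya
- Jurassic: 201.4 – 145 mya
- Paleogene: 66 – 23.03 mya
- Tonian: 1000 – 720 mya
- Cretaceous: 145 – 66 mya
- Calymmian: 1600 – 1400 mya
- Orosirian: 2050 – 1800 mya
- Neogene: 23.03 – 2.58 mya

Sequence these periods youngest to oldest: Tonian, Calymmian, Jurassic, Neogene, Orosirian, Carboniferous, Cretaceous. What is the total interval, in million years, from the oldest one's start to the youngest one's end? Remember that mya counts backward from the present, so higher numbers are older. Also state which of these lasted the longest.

Neogene → Cretaceous → Jurassic → Carboniferous → Tonian → Calymmian → Orosirian; total span 2047.42 Myr; longest is Tonian

From the excerpt: Tonian 1000–720; Calymmian 1600–1400; Jurassic 201.4–145; Neogene 23.03–2.58; Orosirian 2050–1800; Carboniferous 358.9–298.9; Cretaceous 145–66 (Ma).
Larger Ma is earlier, so the oldest is Orosirian and the youngest is Neogene; youngest to oldest: Neogene, Cretaceous, Jurassic, Carboniferous, Tonian, Calymmian, Orosirian.
Oldest start 2050 minus youngest end 2.58 gives 2047.42 Myr overall.
Individual lengths (start − end): Carboniferous 60; Calymmian 200; Cretaceous 79; Jurassic 56.4; Tonian 280; Neogene 20.45; Orosirian 250. The largest is Tonian at 280 Myr.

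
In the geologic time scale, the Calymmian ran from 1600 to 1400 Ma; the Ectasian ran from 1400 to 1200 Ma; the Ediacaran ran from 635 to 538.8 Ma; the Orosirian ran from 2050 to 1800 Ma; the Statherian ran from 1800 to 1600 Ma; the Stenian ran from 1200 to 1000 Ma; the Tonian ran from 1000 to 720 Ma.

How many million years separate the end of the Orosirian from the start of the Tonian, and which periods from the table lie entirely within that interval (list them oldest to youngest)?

End of Orosirian = 1800 Ma; start of Tonian = 1000 Ma.
Gap = 1800 − 1000 = 800 Myr.
Periods wholly inside 1800–1000 Ma: Statherian (1800–1600), Calymmian (1600–1400), Ectasian (1400–1200), Stenian (1200–1000).

800 million years; Statherian, Calymmian, Ectasian, Stenian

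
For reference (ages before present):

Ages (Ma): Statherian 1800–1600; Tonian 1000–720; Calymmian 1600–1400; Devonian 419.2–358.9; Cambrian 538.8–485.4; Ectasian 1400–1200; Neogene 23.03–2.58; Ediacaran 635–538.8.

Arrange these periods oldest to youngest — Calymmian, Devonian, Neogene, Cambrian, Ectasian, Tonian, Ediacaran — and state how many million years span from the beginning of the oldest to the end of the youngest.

Calymmian → Ectasian → Tonian → Ediacaran → Cambrian → Devonian → Neogene; total span 1597.42 Myr

Start ages (Ma): Calymmian 1600, Ectasian 1400, Tonian 1000, Ediacaran 635, Cambrian 538.8, Devonian 419.2, Neogene 23.03.
Ordered oldest to youngest: Calymmian, Ectasian, Tonian, Ediacaran, Cambrian, Devonian, Neogene.
Span = 1600 − 2.58 = 1597.42 Myr.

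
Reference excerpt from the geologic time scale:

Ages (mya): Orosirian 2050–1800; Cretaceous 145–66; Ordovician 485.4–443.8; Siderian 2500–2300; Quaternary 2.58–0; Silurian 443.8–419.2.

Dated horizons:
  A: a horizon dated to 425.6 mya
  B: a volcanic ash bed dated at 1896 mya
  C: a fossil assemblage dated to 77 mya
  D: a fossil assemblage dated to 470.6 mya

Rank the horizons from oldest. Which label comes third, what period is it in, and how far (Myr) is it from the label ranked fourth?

Larger Ma means older, so oldest first: B 1896 > D 470.6 > A 425.6 > C 77.
Counting 3 along gives A (425.6 Ma); the excerpt puts that inside the Silurian, 443.8–419.2 Ma.
Next in line is C (77 Ma), and 425.6 − 77 = 348.6 Myr.

A, in the Silurian; 348.6 million years to C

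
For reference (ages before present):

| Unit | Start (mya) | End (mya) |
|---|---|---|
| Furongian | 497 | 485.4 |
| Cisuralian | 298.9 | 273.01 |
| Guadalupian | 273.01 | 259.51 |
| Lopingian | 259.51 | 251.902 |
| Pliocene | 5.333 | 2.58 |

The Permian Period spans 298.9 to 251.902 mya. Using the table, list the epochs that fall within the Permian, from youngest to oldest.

Epochs with both bounds inside 298.9–251.902 Ma: Lopingian (259.51–251.902), Guadalupian (273.01–259.51), Cisuralian (298.9–273.01).

Lopingian, Guadalupian, Cisuralian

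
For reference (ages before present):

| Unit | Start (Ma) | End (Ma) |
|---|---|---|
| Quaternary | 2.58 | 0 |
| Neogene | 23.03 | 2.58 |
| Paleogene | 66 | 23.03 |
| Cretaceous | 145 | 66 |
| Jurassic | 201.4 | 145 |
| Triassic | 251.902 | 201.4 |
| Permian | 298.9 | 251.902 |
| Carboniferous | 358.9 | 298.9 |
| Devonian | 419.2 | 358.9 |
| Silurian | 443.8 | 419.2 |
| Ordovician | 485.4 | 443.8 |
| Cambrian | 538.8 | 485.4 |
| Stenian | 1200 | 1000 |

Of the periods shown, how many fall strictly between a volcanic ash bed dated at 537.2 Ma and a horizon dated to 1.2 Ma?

537.2 Ma sits inside the Cambrian (538.8–485.4) and 1.2 Ma inside the Quaternary (2.58–0); neither of those is wholly between the two dates.
The listed periods lying completely between them are Ordovician, Silurian, Devonian, Carboniferous, Permian, Triassic, Jurassic, Cretaceous, Paleogene, Neogene — 10 in all.

10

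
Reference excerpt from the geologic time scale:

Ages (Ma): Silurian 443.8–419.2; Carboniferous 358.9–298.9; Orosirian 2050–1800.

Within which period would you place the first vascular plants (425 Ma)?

Silurian

425 Ma lies between 443.8 and 419.2 Ma, so it falls in the Silurian.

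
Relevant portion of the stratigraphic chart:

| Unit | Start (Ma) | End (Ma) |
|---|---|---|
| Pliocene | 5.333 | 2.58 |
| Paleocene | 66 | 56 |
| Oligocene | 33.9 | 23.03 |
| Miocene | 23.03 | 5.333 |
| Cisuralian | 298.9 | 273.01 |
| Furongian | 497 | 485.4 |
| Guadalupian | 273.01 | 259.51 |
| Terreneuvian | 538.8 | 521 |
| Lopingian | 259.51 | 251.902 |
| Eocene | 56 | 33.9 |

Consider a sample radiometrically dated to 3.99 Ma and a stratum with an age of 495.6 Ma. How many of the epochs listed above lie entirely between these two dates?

7

495.6 Ma sits inside the Furongian (497–485.4) and 3.99 Ma inside the Pliocene (5.333–2.58); neither of those is wholly between the two dates.
The listed epochs lying completely between them are Cisuralian, Guadalupian, Lopingian, Paleocene, Eocene, Oligocene, Miocene — 7 in all.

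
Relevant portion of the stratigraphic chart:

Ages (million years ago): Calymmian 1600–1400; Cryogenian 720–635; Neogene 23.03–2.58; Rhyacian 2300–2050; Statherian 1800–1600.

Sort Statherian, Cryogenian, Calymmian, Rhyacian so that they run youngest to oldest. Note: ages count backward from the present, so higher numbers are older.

Cryogenian, Calymmian, Statherian, Rhyacian

The oldest of these is Rhyacian (starts 2300 Ma) and the youngest is Cryogenian (ends 635 Ma).
In between, by decreasing start age: Statherian (1800), Calymmian (1600).
Listing youngest first means reversing that sequence.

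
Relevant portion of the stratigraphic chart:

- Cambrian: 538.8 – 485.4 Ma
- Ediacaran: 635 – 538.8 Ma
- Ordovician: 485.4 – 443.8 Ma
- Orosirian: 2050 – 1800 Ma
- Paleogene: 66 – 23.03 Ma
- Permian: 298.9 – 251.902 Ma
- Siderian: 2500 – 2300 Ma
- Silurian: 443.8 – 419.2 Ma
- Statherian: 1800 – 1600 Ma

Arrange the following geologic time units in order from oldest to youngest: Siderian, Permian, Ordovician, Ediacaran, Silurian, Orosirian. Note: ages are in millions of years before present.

Siderian, then Orosirian, then Ediacaran, then Ordovician, then Silurian, then Permian

The oldest of these is Siderian (starts 2500 Ma) and the youngest is Permian (ends 251.902 Ma).
In between, by decreasing start age: Orosirian (2050), Ediacaran (635), Ordovician (485.4), Silurian (443.8).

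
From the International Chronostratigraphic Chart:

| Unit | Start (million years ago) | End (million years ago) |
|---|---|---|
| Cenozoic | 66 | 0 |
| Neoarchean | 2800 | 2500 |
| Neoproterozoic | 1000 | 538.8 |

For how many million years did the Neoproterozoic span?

461.2 million years

1000 − 538.8 = 461.2 million years.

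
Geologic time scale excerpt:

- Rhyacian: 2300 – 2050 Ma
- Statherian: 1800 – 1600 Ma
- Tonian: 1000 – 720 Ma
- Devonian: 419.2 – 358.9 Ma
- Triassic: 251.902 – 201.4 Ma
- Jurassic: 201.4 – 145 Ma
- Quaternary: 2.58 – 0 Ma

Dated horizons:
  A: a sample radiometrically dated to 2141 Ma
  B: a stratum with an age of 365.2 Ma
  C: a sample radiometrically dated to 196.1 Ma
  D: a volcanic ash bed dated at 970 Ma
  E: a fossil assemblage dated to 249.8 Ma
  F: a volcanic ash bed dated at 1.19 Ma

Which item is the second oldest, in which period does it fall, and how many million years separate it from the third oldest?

D, in the Tonian; 604.8 million years to B

Sorted oldest-first by Ma: A (2141), D (970), B (365.2), E (249.8), C (196.1), F (1.19).
The second oldest is D at 970 Ma, which lies in 1000–720 Ma: the Tonian.
The third oldest is B at 365.2 Ma; separation = |970 − 365.2| = 604.8 Myr.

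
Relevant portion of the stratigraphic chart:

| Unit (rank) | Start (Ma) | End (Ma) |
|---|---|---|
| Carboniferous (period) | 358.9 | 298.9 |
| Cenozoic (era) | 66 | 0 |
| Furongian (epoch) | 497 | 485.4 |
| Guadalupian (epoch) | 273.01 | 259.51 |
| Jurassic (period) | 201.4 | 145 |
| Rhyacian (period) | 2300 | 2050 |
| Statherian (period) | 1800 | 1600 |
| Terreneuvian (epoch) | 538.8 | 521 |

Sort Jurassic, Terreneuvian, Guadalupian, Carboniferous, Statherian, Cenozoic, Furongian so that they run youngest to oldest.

Cenozoic, Jurassic, Guadalupian, Carboniferous, Furongian, Terreneuvian, Statherian

Sorting by start age (ascending Ma, since larger Ma = older): Cenozoic start 66, Jurassic start 201.4, Guadalupian start 273.01, Carboniferous start 358.9, Furongian start 497, Terreneuvian start 538.8, Statherian start 1800.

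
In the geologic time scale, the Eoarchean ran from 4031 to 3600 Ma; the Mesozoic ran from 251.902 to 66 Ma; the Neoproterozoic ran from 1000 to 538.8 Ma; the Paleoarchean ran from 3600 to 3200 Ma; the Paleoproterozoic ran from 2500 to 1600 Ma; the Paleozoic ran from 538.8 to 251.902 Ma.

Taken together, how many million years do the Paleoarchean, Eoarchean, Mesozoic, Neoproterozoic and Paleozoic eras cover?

1765 million years

Each duration: Paleoarchean = 400; Eoarchean = 431; Mesozoic = 185.902; Neoproterozoic = 461.2; Paleozoic = 286.898.
Sum: 400 + 431 + 185.902 + 461.2 + 286.898 = 1765 Myr.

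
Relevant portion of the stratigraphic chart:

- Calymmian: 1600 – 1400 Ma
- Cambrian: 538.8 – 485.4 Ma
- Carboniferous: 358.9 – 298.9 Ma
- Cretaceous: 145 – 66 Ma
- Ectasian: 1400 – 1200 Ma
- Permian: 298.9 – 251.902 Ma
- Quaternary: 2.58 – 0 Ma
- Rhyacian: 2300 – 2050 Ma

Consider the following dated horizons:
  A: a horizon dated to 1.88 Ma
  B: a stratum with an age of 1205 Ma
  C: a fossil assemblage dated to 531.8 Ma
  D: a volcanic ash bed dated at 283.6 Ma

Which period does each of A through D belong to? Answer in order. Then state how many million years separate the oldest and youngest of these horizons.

A: 1.88 Ma lies in 2.58–0 Ma, so Quaternary.
B: 1205 Ma lies in 1400–1200 Ma, so Ectasian.
C: 531.8 Ma lies in 538.8–485.4 Ma, so Cambrian.
D: 283.6 Ma lies in 298.9–251.902 Ma, so Permian.
Oldest = 1205 Ma, youngest = 1.88 Ma → span 1203.12 Myr.

A — Quaternary; B — Ectasian; C — Cambrian; D — Permian; span 1203.12 million years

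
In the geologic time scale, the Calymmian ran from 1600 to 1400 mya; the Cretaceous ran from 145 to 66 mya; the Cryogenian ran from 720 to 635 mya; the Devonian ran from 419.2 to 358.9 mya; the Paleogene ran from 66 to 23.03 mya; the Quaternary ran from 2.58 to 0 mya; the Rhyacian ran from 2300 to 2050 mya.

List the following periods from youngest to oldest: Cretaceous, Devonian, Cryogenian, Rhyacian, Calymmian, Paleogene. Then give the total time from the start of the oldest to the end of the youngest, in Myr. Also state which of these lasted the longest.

From the excerpt: Cretaceous 145–66; Devonian 419.2–358.9; Cryogenian 720–635; Rhyacian 2300–2050; Calymmian 1600–1400; Paleogene 66–23.03 (Ma).
Larger Ma is earlier, so the oldest is Rhyacian and the youngest is Paleogene; youngest to oldest: Paleogene, Cretaceous, Devonian, Cryogenian, Calymmian, Rhyacian.
Oldest start 2300 minus youngest end 23.03 gives 2276.97 Myr overall.
Individual lengths (start − end): Calymmian 200; Cretaceous 79; Devonian 60.3; Cryogenian 85; Rhyacian 250; Paleogene 42.97. The largest is Rhyacian at 250 Myr.

Paleogene → Cretaceous → Devonian → Cryogenian → Calymmian → Rhyacian; total span 2276.97 Myr; longest is Rhyacian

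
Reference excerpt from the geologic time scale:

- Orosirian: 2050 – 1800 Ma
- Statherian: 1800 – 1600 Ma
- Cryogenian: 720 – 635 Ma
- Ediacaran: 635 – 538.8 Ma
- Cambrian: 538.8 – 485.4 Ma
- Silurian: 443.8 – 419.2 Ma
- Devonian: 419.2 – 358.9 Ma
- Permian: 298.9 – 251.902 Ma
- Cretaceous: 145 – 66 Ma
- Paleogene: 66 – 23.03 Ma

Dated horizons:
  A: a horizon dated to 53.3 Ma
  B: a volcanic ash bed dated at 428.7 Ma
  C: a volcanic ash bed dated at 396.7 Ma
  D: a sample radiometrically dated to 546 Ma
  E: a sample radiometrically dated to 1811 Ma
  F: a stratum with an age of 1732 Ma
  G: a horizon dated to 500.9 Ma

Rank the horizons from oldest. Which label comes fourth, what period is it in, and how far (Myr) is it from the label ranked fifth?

G, in the Cambrian; 72.2 million years to B

Sorted oldest-first by Ma: E (1811), F (1732), D (546), G (500.9), B (428.7), C (396.7), A (53.3).
The fourth oldest is G at 500.9 Ma, which lies in 538.8–485.4 Ma: the Cambrian.
The fifth oldest is B at 428.7 Ma; separation = |500.9 − 428.7| = 72.2 Myr.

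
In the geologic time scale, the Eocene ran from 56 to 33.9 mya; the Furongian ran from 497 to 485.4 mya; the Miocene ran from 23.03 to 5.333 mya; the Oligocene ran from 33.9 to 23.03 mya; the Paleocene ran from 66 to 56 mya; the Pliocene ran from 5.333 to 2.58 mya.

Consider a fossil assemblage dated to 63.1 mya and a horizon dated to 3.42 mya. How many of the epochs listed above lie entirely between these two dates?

63.1 Ma sits inside the Paleocene (66–56) and 3.42 Ma inside the Pliocene (5.333–2.58); neither of those is wholly between the two dates.
The listed epochs lying completely between them are Eocene, Oligocene, Miocene — 3 in all.

3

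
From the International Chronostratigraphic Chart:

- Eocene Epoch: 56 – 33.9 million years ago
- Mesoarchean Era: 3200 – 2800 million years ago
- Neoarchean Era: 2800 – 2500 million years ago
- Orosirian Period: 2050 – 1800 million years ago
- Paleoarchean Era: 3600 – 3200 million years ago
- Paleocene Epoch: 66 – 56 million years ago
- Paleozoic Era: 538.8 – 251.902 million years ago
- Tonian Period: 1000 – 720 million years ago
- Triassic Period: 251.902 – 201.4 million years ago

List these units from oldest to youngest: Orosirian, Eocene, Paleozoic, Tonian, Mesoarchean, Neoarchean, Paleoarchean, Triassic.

Sorting by start age (descending Ma, since larger Ma = older): Paleoarchean began 3600, Mesoarchean began 3200, Neoarchean began 2800, Orosirian began 2050, Tonian began 1000, Paleozoic began 538.8, Triassic began 251.902, Eocene began 56.

Paleoarchean, Mesoarchean, Neoarchean, Orosirian, Tonian, Paleozoic, Triassic, Eocene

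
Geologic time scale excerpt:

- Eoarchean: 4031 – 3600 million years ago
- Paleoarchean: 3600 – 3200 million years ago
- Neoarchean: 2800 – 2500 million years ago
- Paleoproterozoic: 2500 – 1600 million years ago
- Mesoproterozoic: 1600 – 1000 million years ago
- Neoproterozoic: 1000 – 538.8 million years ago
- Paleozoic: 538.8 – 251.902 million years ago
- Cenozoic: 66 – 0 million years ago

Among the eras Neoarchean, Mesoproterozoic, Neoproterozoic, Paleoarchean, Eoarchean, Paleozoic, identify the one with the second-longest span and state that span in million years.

Start − end for each: Neoarchean 2800 − 2500 = 300; Mesoproterozoic 1600 − 1000 = 600; Neoproterozoic 1000 − 538.8 = 461.2; Paleoarchean 3600 − 3200 = 400; Eoarchean 4031 − 3600 = 431; Paleozoic 538.8 − 251.902 = 286.898.
Ranking these from longest: Mesoproterozoic > Neoproterozoic > Eoarchean > Paleoarchean > Neoarchean > Paleozoic.
Position 2 in that ranking is Neoproterozoic, which lasted 461.2 Myr.

Neoproterozoic, 461.2 million years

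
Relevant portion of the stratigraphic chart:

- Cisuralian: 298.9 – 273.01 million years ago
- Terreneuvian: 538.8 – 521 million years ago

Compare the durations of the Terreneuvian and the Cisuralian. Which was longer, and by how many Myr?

Terreneuvian: 538.8 − 521 = 17.8 Myr.
Cisuralian: 298.9 − 273.01 = 25.89 Myr.
Difference: 25.89 − 17.8 = 8.09 Myr, so the Cisuralian was longer.

Cisuralian, by 8.09 million years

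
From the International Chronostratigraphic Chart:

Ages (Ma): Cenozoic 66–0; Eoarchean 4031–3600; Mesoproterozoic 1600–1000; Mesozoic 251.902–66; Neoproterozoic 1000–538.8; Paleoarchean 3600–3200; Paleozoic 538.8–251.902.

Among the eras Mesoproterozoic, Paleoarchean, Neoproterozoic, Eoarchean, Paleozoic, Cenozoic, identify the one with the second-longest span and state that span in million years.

Neoproterozoic, 461.2 million years

Durations: Mesoproterozoic 600; Paleoarchean 400; Neoproterozoic 461.2; Eoarchean 431; Paleozoic 286.898; Cenozoic 66 Myr.
Sorted longest-first: Mesoproterozoic (600), Neoproterozoic (461.2), Eoarchean (431), Paleoarchean (400), Paleozoic (286.898), Cenozoic (66).
The second longest is Neoproterozoic at 461.2 Myr.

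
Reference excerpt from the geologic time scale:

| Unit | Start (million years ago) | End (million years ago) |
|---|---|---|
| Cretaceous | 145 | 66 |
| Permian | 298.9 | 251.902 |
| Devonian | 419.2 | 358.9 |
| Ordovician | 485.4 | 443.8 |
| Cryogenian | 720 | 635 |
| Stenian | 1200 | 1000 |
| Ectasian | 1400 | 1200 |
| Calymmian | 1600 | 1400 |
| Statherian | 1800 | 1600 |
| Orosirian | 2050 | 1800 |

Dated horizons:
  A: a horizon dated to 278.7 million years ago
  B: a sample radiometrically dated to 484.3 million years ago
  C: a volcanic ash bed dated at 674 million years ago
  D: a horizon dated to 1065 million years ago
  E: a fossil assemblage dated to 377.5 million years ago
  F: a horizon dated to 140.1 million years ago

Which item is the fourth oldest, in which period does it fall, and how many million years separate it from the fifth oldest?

E, in the Devonian; 98.8 million years to A

Sorted oldest-first by Ma: D (1065), C (674), B (484.3), E (377.5), A (278.7), F (140.1).
The fourth oldest is E at 377.5 Ma, which lies in 419.2–358.9 Ma: the Devonian.
The fifth oldest is A at 278.7 Ma; separation = |377.5 − 278.7| = 98.8 Myr.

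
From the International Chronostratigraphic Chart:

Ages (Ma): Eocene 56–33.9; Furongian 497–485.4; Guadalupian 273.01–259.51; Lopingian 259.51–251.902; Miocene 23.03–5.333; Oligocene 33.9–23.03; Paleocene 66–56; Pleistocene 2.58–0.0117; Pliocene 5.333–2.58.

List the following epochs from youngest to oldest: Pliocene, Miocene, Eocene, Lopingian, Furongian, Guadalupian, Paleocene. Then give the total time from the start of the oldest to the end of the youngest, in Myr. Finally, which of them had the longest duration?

From the excerpt: Pliocene 5.333–2.58; Miocene 23.03–5.333; Eocene 56–33.9; Lopingian 259.51–251.902; Furongian 497–485.4; Guadalupian 273.01–259.51; Paleocene 66–56 (Ma).
Larger Ma is earlier, so the oldest is Furongian and the youngest is Pliocene; youngest to oldest: Pliocene, Miocene, Eocene, Paleocene, Lopingian, Guadalupian, Furongian.
Oldest start 497 minus youngest end 2.58 gives 494.42 Myr overall.
Individual lengths (start − end): Furongian 11.6; Eocene 22.1; Pliocene 2.753; Guadalupian 13.5; Miocene 17.697; Paleocene 10; Lopingian 7.608. The largest is Eocene at 22.1 Myr.

Pliocene, Miocene, Eocene, Paleocene, Lopingian, Guadalupian, Furongian; total span 494.42 Myr; longest is Eocene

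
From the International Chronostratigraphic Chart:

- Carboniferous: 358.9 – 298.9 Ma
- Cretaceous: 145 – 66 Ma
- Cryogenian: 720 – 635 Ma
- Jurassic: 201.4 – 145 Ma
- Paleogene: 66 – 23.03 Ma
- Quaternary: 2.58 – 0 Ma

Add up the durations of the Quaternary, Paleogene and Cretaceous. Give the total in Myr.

124.55 million years

Each duration: Quaternary = 2.58; Paleogene = 42.97; Cretaceous = 79.
Sum: 2.58 + 42.97 + 79 = 124.55 Myr.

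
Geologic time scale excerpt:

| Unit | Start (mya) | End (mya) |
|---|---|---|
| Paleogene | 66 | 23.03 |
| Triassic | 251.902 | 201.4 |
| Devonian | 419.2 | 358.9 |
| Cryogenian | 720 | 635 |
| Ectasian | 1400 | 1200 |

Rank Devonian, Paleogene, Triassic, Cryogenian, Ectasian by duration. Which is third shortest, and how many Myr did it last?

Devonian, 60.3 million years

Start − end for each: Devonian 419.2 − 358.9 = 60.3; Paleogene 66 − 23.03 = 42.97; Triassic 251.902 − 201.4 = 50.502; Cryogenian 720 − 635 = 85; Ectasian 1400 − 1200 = 200.
Ranking these from shortest: Paleogene < Triassic < Devonian < Cryogenian < Ectasian.
Position 3 in that ranking is Devonian, which lasted 60.3 Myr.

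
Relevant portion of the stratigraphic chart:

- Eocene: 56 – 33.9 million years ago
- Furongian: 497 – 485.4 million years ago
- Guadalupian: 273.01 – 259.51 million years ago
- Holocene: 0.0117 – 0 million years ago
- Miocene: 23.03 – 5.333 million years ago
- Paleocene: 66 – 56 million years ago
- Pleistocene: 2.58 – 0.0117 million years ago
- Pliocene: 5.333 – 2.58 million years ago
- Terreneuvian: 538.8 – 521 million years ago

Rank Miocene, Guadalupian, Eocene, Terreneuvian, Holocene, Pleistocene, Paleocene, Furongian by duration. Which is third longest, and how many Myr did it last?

Miocene, 17.697 million years

Start − end for each: Miocene 23.03 − 5.333 = 17.697; Guadalupian 273.01 − 259.51 = 13.5; Eocene 56 − 33.9 = 22.1; Terreneuvian 538.8 − 521 = 17.8; Holocene 0.0117 − 0 = 0.0117; Pleistocene 2.58 − 0.0117 = 2.5683; Paleocene 66 − 56 = 10; Furongian 497 − 485.4 = 11.6.
Ranking these from longest: Eocene > Terreneuvian > Miocene > Guadalupian > Furongian > Paleocene > Pleistocene > Holocene.
Position 3 in that ranking is Miocene, which lasted 17.697 Myr.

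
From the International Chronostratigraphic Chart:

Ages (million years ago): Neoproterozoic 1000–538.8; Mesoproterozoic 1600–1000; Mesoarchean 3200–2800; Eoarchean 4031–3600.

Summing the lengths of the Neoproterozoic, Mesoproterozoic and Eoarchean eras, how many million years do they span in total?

Each duration: Neoproterozoic = 461.2; Mesoproterozoic = 600; Eoarchean = 431.
Sum: 461.2 + 600 + 431 = 1492.2 Myr.

1492.2 million years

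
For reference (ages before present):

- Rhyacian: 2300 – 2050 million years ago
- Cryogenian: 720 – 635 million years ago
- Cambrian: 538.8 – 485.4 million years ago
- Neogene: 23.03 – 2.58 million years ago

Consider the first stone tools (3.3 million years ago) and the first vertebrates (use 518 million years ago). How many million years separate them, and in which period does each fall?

514.7 million years apart; the first in the Neogene, the second in the Cambrian

Elapsed time: 518 − 3.3 = 514.7 Myr.
3.3 Ma lies within 23.03–2.58 Ma: Neogene.
518 Ma lies within 538.8–485.4 Ma: Cambrian.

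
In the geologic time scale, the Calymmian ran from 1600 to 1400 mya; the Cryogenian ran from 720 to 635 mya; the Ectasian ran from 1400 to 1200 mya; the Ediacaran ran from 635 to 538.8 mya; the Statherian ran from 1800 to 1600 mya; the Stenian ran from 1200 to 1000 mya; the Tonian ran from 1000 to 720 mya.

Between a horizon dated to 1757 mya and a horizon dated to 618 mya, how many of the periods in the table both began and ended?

The older date is 1757 Ma and the younger is 618 Ma.
Periods with start < 1757 and end > 618 Ma: Calymmian (1600–1400), Ectasian (1400–1200), Stenian (1200–1000), Tonian (1000–720), Cryogenian (720–635).
That is 5 complete periods.

5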